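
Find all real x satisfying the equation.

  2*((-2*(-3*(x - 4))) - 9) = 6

Step 1. [2*((-2*(-3*(x - 4))) - 9) = 6] 2 out front; divide by 2 ⇒ div: (-2*(-3*(x - 4))) - 9 = 3.
Step 2. [(-2*(-3*(x - 4))) - 9 = 3] the outer -9 inverts by adding 9, so sub: -2*(-3*(x - 4)) = 12.
Step 3. [-2*(-3*(x - 4)) = 12] LHS = -2·(…); ÷-2 both sides, so div: -3*(x - 4) = -6.
Step 4. [-3*(x - 4) = -6] leading coefficient -3: divide by -3 ⇒ div: x - 4 = 2.
Step 5. [x - 4 = 2] peel the -4: add 4 from each side ⇒ sub: x = 6.

Answer: x ∈ {6}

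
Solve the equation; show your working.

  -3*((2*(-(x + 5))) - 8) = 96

Step 1. [-3*((2*(-(x + 5))) - 8) = 96] -3 out front; divide by -3 ⇒ div: (2*(-(x + 5))) - 8 = -32.
Step 2. [(2*(-(x + 5))) - 8 = -32] 2 | LHS and 2 | -32: pull 2 out, so factor: (-(x + 5)) - 4 = -16.
Step 3. [(-(x + 5)) - 4 = -16] the outer -4 inverts by adding 4. So sub: -(x + 5) = -12.
Step 4. [-(x + 5) = -12] LHS negated; negate both sides, so neg: x + 5 = 12.
Step 5. [x + 5 = 12] subtract 5: x sits inside (… + 5). So sub: x = 7.

Answer: x ∈ {7}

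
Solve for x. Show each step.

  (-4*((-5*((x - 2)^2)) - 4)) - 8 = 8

Step 1. [(-4*((-5*((x - 2)^2)) - 4)) - 8 = 8] common factor -4 (LHS and 8) — divide through ⇒ factor: ((-5*((x - 2)^2)) - 4) + 2 = -2.
Step 2. [((-5*((x - 2)^2)) - 4) + 2 = -2] 2 comes off first (subtract 2) ⇒ sub: (-5*((x - 2)^2)) - 4 = -4.
Step 3. [(-5*((x - 2)^2)) - 4 = -4] the outer -4 inverts by adding 4 ⇒ sub: -5*((x - 2)^2) = 0.
Step 4. [-5*((x - 2)^2) = 0] -5·(inner) — divide through by -5 ⇒ div: (x - 2)^2 = 0.
Step 5. [(x - 2)^2 = 0] √ both sides: 0 ≥ 0 gives two branches ⇒ sqrt: x - 2 = 0.
Step 6. [x - 2 = 0] 2 comes off first (add 2), so sub: x = 2.

Answer: x ∈ {2}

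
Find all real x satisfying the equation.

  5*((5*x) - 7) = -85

Step 1. [5*((5*x) - 7) = -85] LHS = 5·(…); ÷5 both sides ⇒ div: (5*x) - 7 = -17.
Step 2. [(5*x) - 7 = -17] -7 is outermost — add 7 both sides. So sub: 5*x = -10.
Step 3. [5*x = -10] 5·(inner) — divide through by 5 ⇒ div: x = -2.

Answer: x ∈ {-2}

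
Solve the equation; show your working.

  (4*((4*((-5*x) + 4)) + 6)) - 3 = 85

Step 1. [(4*((4*((-5*x) + 4)) + 6)) - 3 = 85] add 3: x sits inside (… - 3). So sub: 4*((4*((-5*x) + 4)) + 6) = 88.
Step 2. [4*((4*((-5*x) + 4)) + 6) = 88] 4·(inner) — divide through by 4, so div: (4*((-5*x) + 4)) + 6 = 22.
Step 3. [(4*((-5*x) + 4)) + 6 = 22] the outer +6 inverts by subtracting 6. So sub: 4*((-5*x) + 4) = 16.
Step 4. [4*((-5*x) + 4) = 16] LHS = 4·(…); ÷4 both sides ⇒ div: (-5*x) + 4 = 4.
Step 5. [(-5*x) + 4 = 4] 4 comes off first (subtract 4), so sub: -5*x = 0.
Step 6. [-5*x = 0] leading coefficient -5: divide by -5 ⇒ div: x = 0.

Answer: x ∈ {0}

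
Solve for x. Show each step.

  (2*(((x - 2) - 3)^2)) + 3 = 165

Step 1. [(2*(((x - 2) - 3)^2)) + 3 = 165] +3 is outermost — subtract 3 both sides. So sub: 2*(((x - 2) - 3)^2) = 162.
Step 2. [2*(((x - 2) - 3)^2) = 162] 2·(inner) — divide through by 2. So div: ((x - 2) - 3)^2 = 81.
Step 3. [((x - 2) - 3)^2 = 81] √ both sides: 81 ≥ 0 gives two branches ⇒ sqrt: (x - 2) - 3 = 9 or -9.
Step 4. [(x - 2) - 3 = 9 or -9] the outer -3 inverts by adding 3 ⇒ sub: x - 2 = 12 or -6.
Step 5. [x - 2 = 12 or -6] peel the -2: add 2 from each side ⇒ sub: x = 14 or -4.

Answer: x ∈ {-4, 14}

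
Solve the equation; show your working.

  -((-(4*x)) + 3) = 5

Step 1. [-((-(4*x)) + 3) = 5] leading − — multiply by −1 ⇒ neg: (-(4*x)) + 3 = -5.
Step 2. [(-(4*x)) + 3 = -5] 3 comes off first (subtract 3). So sub: -(4*x) = -8.
Step 3. [-(4*x) = -8] LHS negated; negate both sides. So neg: 4*x = 8.
Step 4. [4*x = 8] leading coefficient 4: divide by 4, so div: x = 2.

Answer: x ∈ {2}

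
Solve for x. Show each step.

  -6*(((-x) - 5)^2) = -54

Step 1. [-6*(((-x) - 5)^2) = -54] divide by the outer -6, so div: ((-x) - 5)^2 = 9.
Step 2. [((-x) - 5)^2 = 9] LHS squared, RHS 9 ≥ 0: apply √ (±) ⇒ sqrt: (-x) - 5 = 3 or -3.
Step 3. [(-x) - 5 = 3 or -3] -5 is outermost — add 5 both sides, so sub: -x = 8 or 2.
Step 4. [-x = 8 or 2] LHS negated; negate both sides. So neg: x = -8 or -2.

Answer: x ∈ {-8, -2}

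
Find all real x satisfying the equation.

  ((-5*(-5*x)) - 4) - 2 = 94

Step 1. [((-5*(-5*x)) - 4) - 2 = 94] add 2: x sits inside (… - 2), so sub: (-5*(-5*x)) - 4 = 96.
Step 2. [(-5*(-5*x)) - 4 = 96] -4 is outermost — add 4 both sides, so sub: -5*(-5*x) = 100.
Step 3. [-5*(-5*x) = 100] divide by the outer -5 ⇒ div: -5*x = -20.
Step 4. [-5*x = -20] LHS = -5·(…); ÷-5 both sides. So div: x = 4.

Answer: x ∈ {4}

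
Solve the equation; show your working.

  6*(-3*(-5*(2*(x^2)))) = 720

Step 1. [6*(-3*(-5*(2*(x^2)))) = 720] 6·(inner) — divide through by 6 ⇒ div: -3*(-5*(2*(x^2))) = 120.
Step 2. [-3*(-5*(2*(x^2))) = 120] -3 out front; divide by -3 ⇒ div: -5*(2*(x^2)) = -40.
Step 3. [-5*(2*(x^2)) = -40] leading coefficient -5: divide by -5, so div: 2*(x^2) = 8.
Step 4. [2*(x^2) = 8] LHS = 2·(…); ÷2 both sides. So div: x^2 = 4.
Step 5. [x^2 = 4] √ both sides: 4 ≥ 0 gives two branches, so sqrt: x = 2 or -2.

Answer: x ∈ {-2, 2}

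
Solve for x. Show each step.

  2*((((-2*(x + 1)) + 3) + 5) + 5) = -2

Step 1. [2*((((-2*(x + 1)) + 3) + 5) + 5) = -2] LHS = 2·(…); ÷2 both sides. So div: (((-2*(x + 1)) + 3) + 5) + 5 = -1.
Step 2. [(((-2*(x + 1)) + 3) + 5) + 5 = -1] subtract 5: x sits inside (… + 5), so sub: ((-2*(x + 1)) + 3) + 5 = -6.
Step 3. [((-2*(x + 1)) + 3) + 5 = -6] peel the +5: subtract 5 from each side. So sub: (-2*(x + 1)) + 3 = -11.
Step 4. [(-2*(x + 1)) + 3 = -11] 3 comes off first (subtract 3), so sub: -2*(x + 1) = -14.
Step 5. [-2*(x + 1) = -14] LHS = -2·(…); ÷-2 both sides. So div: x + 1 = 7.
Step 6. [x + 1 = 7] +1 is outermost — subtract 1 both sides. So sub: x = 6.

Answer: x ∈ {6}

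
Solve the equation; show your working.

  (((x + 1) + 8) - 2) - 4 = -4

Step 1. [(((x + 1) + 8) - 2) - 4 = -4] 4 comes off first (add 4), so sub: ((x + 1) + 8) - 2 = 0.
Step 2. [((x + 1) + 8) - 2 = 0] -2 is outermost — add 2 both sides ⇒ sub: (x + 1) + 8 = 2.
Step 3. [(x + 1) + 8 = 2] 8 comes off first (subtract 8). So sub: x + 1 = -6.
Step 4. [x + 1 = -6] peel the +1: subtract 1 from each side. So sub: x = -7.

Answer: x ∈ {-7}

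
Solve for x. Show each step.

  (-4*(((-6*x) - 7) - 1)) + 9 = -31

Step 1. [(-4*(((-6*x) - 7) - 1)) + 9 = -31] the outer +9 inverts by subtracting 9, so sub: -4*(((-6*x) - 7) - 1) = -40.
Step 2. [-4*(((-6*x) - 7) - 1) = -40] divide by the outer -4 ⇒ div: ((-6*x) - 7) - 1 = 10.
Step 3. [((-6*x) - 7) - 1 = 10] 1 comes off first (add 1), so sub: (-6*x) - 7 = 11.
Step 4. [(-6*x) - 7 = 11] -7 is outermost — add 7 both sides ⇒ sub: -6*x = 18.
Step 5. [-6*x = 18] leading coefficient -6: divide by -6. So div: x = -3.

Answer: x ∈ {-3}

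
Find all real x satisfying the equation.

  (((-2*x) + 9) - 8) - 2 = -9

Step 1. [(((-2*x) + 9) - 8) - 2 = -9] 2 comes off first (add 2), so sub: ((-2*x) + 9) - 8 = -7.
Step 2. [((-2*x) + 9) - 8 = -7] 8 comes off first (add 8). So sub: (-2*x) + 9 = 1.
Step 3. [(-2*x) + 9 = 1] 9 comes off first (subtract 9) ⇒ sub: -2*x = -8.
Step 4. [-2*x = -8] divide by the outer -2, so div: x = 4.

Answer: x ∈ {4}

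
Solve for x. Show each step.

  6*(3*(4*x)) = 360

Step 1. [6*(3*(4*x)) = 360] divide by the outer 6 ⇒ div: 3*(4*x) = 60.
Step 2. [3*(4*x) = 60] divide by the outer 3, so div: 4*x = 20.
Step 3. [4*x = 20] 4 out front; divide by 4, so div: x = 5.

Answer: x ∈ {5}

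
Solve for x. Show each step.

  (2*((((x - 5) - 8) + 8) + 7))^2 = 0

Step 1. [(2*((((x - 5) - 8) + 8) + 7))^2 = 0] 0 ≥ 0, LHS is (·)² — take ±√, so sqrt: 2*((((x - 5) - 8) + 8) + 7) = 0.
Step 2. [2*((((x - 5) - 8) + 8) + 7) = 0] divide by the outer 2, so div: (((x - 5) - 8) + 8) + 7 = 0.
Step 3. [(((x - 5) - 8) + 8) + 7 = 0] peel the +7: subtract 7 from each side. So sub: ((x - 5) - 8) + 8 = -7.
Step 4. [((x - 5) - 8) + 8 = -7] peel the +8: subtract 8 from each side. So sub: (x - 5) - 8 = -15.
Step 5. [(x - 5) - 8 = -15] -8 is outermost — add 8 both sides ⇒ sub: x - 5 = -7.
Step 6. [x - 5 = -7] -5 is outermost — add 5 both sides, so sub: x = -2.

Answer: x ∈ {-2}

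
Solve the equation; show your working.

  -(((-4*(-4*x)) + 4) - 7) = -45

Step 1. [-(((-4*(-4*x)) + 4) - 7) = -45] LHS negated; negate both sides. So neg: ((-4*(-4*x)) + 4) - 7 = 45.
Step 2. [((-4*(-4*x)) + 4) - 7 = 45] -7 is outermost — add 7 both sides ⇒ sub: (-4*(-4*x)) + 4 = 52.
Step 3. [(-4*(-4*x)) + 4 = 52] -4 divides every term; factor it out. So factor: (-4*x) - 1 = -13.
Step 4. [(-4*x) - 1 = -13] the outer -1 inverts by adding 1. So sub: -4*x = -12.
Step 5. [-4*x = -12] leading coefficient -4: divide by -4, so div: x = 3.

Answer: x ∈ {3}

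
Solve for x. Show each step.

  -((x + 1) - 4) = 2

Step 1. [-((x + 1) - 4) = 2] leading − — multiply by −1. So neg: (x + 1) - 4 = -2.
Step 2. [(x + 1) - 4 = -2] 4 comes off first (add 4). So sub: x + 1 = 2.
Step 3. [x + 1 = 2] subtract 1: x sits inside (… + 1), so sub: x = 1.

Answer: x ∈ {1}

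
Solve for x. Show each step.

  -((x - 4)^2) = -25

Step 1. [-((x - 4)^2) = -25] leading − — multiply by −1. So neg: (x - 4)^2 = 25.
Step 2. [(x - 4)^2 = 25] √ both sides: 25 ≥ 0 gives two branches. So sqrt: x - 4 = 5 or -5.
Step 3. [x - 4 = 5 or -5] -4 is outermost — add 4 both sides ⇒ sub: x = 9 or -1.

Answer: x ∈ {-1, 9}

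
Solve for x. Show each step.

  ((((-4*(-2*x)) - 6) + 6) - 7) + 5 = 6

Step 1. [((((-4*(-2*x)) - 6) + 6) - 7) + 5 = 6] the outer +5 inverts by subtracting 5, so sub: (((-4*(-2*x)) - 6) + 6) - 7 = 1.
Step 2. [(((-4*(-2*x)) - 6) + 6) - 7 = 1] the outer -7 inverts by adding 7. So sub: ((-4*(-2*x)) - 6) + 6 = 8.
Step 3. [((-4*(-2*x)) - 6) + 6 = 8] subtract 6: x sits inside (… + 6) ⇒ sub: (-4*(-2*x)) - 6 = 2.
Step 4. [(-4*(-2*x)) - 6 = 2] add 6: x sits inside (… - 6), so sub: -4*(-2*x) = 8.
Step 5. [-4*(-2*x) = 8] divide by the outer -4 ⇒ div: -2*x = -2.
Step 6. [-2*x = -2] divide by the outer -2 ⇒ div: x = 1.

Answer: x ∈ {1}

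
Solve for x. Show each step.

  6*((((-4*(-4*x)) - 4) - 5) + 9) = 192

Step 1. [6*((((-4*(-4*x)) - 4) - 5) + 9) = 192] 6·(inner) — divide through by 6, so div: (((-4*(-4*x)) - 4) - 5) + 9 = 32.
Step 2. [(((-4*(-4*x)) - 4) - 5) + 9 = 32] the outer +9 inverts by subtracting 9, so sub: ((-4*(-4*x)) - 4) - 5 = 23.
Step 3. [((-4*(-4*x)) - 4) - 5 = 23] 5 comes off first (add 5). So sub: (-4*(-4*x)) - 4 = 28.
Step 4. [(-4*(-4*x)) - 4 = 28] the outer -4 inverts by adding 4. So sub: -4*(-4*x) = 32.
Step 5. [-4*(-4*x) = 32] leading coefficient -4: divide by -4 ⇒ div: -4*x = -8.
Step 6. [-4*x = -8] leading coefficient -4: divide by -4. So div: x = 2.

Answer: x ∈ {2}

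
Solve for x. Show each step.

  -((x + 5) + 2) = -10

Step 1. [-((x + 5) + 2) = -10] leading − — multiply by −1. So neg: (x + 5) + 2 = 10.
Step 2. [(x + 5) + 2 = 10] subtract 2: x sits inside (… + 2). So sub: x + 5 = 8.
Step 3. [x + 5 = 8] 5 comes off first (subtract 5) ⇒ sub: x = 3.

Answer: x ∈ {3}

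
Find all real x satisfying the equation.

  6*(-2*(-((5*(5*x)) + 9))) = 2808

Step 1. [6*(-2*(-((5*(5*x)) + 9))) = 2808] LHS = 6·(…); ÷6 both sides, so div: -2*(-((5*(5*x)) + 9)) = 468.
Step 2. [-2*(-((5*(5*x)) + 9)) = 468] divide by the outer -2, so div: -((5*(5*x)) + 9) = -234.
Step 3. [-((5*(5*x)) + 9) = -234] LHS negated; negate both sides, so neg: (5*(5*x)) + 9 = 234.
Step 4. [(5*(5*x)) + 9 = 234] 9 comes off first (subtract 9) ⇒ sub: 5*(5*x) = 225.
Step 5. [5*(5*x) = 225] 5·(inner) — divide through by 5. So div: 5*x = 45.
Step 6. [5*x = 45] 5·(inner) — divide through by 5 ⇒ div: x = 9.

Answer: x ∈ {9}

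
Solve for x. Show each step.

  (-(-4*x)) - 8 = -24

Step 1. [(-(-4*x)) - 8 = -24] -8 is outermost — add 8 both sides ⇒ sub: -(-4*x) = -16.
Step 2. [-(-4*x) = -16] LHS negated; negate both sides. So neg: -4*x = 16.
Step 3. [-4*x = 16] leading coefficient -4: divide by -4 ⇒ div: x = -4.

Answer: x ∈ {-4}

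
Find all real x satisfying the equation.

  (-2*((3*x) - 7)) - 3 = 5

Step 1. [(-2*((3*x) - 7)) - 3 = 5] the outer -3 inverts by adding 3, so sub: -2*((3*x) - 7) = 8.
Step 2. [-2*((3*x) - 7) = 8] -2 out front; divide by -2. So div: (3*x) - 7 = -4.
Step 3. [(3*x) - 7 = -4] the outer -7 inverts by adding 7 ⇒ sub: 3*x = 3.
Step 4. [3*x = 3] leading coefficient 3: divide by 3. So div: x = 1.

Answer: x ∈ {1}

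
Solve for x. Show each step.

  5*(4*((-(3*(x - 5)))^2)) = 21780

Step 1. [5*(4*((-(3*(x - 5)))^2)) = 21780] divide by the outer 5. So div: 4*((-(3*(x - 5)))^2) = 4356.
Step 2. [4*((-(3*(x - 5)))^2) = 4356] 4 out front; divide by 4. So div: (-(3*(x - 5)))^2 = 1089.
Step 3. [(-(3*(x - 5)))^2 = 1089] 1089 ≥ 0, LHS is (·)² — take ±√ ⇒ sqrt: -(3*(x - 5)) = 33 or -33.
Step 4. [-(3*(x - 5)) = 33 or -33] LHS negated; negate both sides ⇒ neg: 3*(x - 5) = -33 or 33.
Step 5. [3*(x - 5) = -33 or 33] leading coefficient 3: divide by 3, so div: x - 5 = -11 or 11.
Step 6. [x - 5 = -11 or 11] the outer -5 inverts by adding 5 ⇒ sub: x = -6 or 16.

Answer: x ∈ {-6, 16}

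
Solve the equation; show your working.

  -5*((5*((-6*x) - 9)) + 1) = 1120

Step 1. [-5*((5*((-6*x) - 9)) + 1) = 1120] divide by the outer -5, so div: (5*((-6*x) - 9)) + 1 = -224.
Step 2. [(5*((-6*x) - 9)) + 1 = -224] subtract 1: x sits inside (… + 1) ⇒ sub: 5*((-6*x) - 9) = -225.
Step 3. [5*((-6*x) - 9) = -225] divide by the outer 5. So div: (-6*x) - 9 = -45.
Step 4. [(-6*x) - 9 = -45] -9 is outermost — add 9 both sides, so sub: -6*x = -36.
Step 5. [-6*x = -36] divide by the outer -6, so div: x = 6.

Answer: x ∈ {6}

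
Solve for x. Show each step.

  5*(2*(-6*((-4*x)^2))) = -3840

Step 1. [5*(2*(-6*((-4*x)^2))) = -3840] LHS = 5·(…); ÷5 both sides, so div: 2*(-6*((-4*x)^2)) = -768.
Step 2. [2*(-6*((-4*x)^2)) = -768] 2 out front; divide by 2. So div: -6*((-4*x)^2) = -384.
Step 3. [-6*((-4*x)^2) = -384] -6·(inner) — divide through by -6, so div: (-4*x)^2 = 64.
Step 4. [(-4*x)^2 = 64] LHS squared, RHS 64 ≥ 0: apply √ (±) ⇒ sqrt: -4*x = 8 or -8.
Step 5. [-4*x = 8 or -8] -4·(inner) — divide through by -4 ⇒ div: x = -2 or 2.

Answer: x ∈ {-2, 2}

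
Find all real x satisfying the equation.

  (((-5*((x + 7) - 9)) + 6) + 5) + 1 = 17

Step 1. [(((-5*((x + 7) - 9)) + 6) + 5) + 1 = 17] 1 comes off first (subtract 1). So sub: ((-5*((x + 7) - 9)) + 6) + 5 = 16.
Step 2. [((-5*((x + 7) - 9)) + 6) + 5 = 16] the outer +5 inverts by subtracting 5, so sub: (-5*((x + 7) - 9)) + 6 = 11.
Step 3. [(-5*((x + 7) - 9)) + 6 = 11] peel the +6: subtract 6 from each side. So sub: -5*((x + 7) - 9) = 5.
Step 4. [-5*((x + 7) - 9) = 5] leading coefficient -5: divide by -5. So div: (x + 7) - 9 = -1.
Step 5. [(x + 7) - 9 = -1] the outer -9 inverts by adding 9. So sub: x + 7 = 8.
Step 6. [x + 7 = 8] +7 is outermost — subtract 7 both sides, so sub: x = 1.

Answer: x ∈ {1}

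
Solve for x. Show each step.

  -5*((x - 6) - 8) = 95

Step 1. [-5*((x - 6) - 8) = 95] LHS = -5·(…); ÷-5 both sides. So div: (x - 6) - 8 = -19.
Step 2. [(x - 6) - 8 = -19] -8 is outermost — add 8 both sides, so sub: x - 6 = -11.
Step 3. [x - 6 = -11] add 6: x sits inside (… - 6). So sub: x = -5.

Answer: x ∈ {-5}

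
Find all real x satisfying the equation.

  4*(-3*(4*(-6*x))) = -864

Step 1. [4*(-3*(4*(-6*x))) = -864] 4·(inner) — divide through by 4. So div: -3*(4*(-6*x)) = -216.
Step 2. [-3*(4*(-6*x)) = -216] divide by the outer -3, so div: 4*(-6*x) = 72.
Step 3. [4*(-6*x) = 72] divide by the outer 4, so div: -6*x = 18.
Step 4. [-6*x = 18] leading coefficient -6: divide by -6, so div: x = -3.

Answer: x ∈ {-3}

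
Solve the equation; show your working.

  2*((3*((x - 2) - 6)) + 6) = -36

Step 1. [2*((3*((x - 2) - 6)) + 6) = -36] LHS = 2·(…); ÷2 both sides ⇒ div: (3*((x - 2) - 6)) + 6 = -18.
Step 2. [(3*((x - 2) - 6)) + 6 = -18] common factor 3 (LHS and -18) — divide through. So factor: ((x - 2) - 6) + 2 = -6.
Step 3. [((x - 2) - 6) + 2 = -6] +2 is outermost — subtract 2 both sides ⇒ sub: (x - 2) - 6 = -8.
Step 4. [(x - 2) - 6 = -8] the outer -6 inverts by adding 6. So sub: x - 2 = -2.
Step 5. [x - 2 = -2] peel the -2: add 2 from each side, so sub: x = 0.

Answer: x ∈ {0}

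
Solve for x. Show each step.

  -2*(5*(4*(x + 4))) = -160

Step 1. [-2*(5*(4*(x + 4))) = -160] -2·(inner) — divide through by -2. So div: 5*(4*(x + 4)) = 80.
Step 2. [5*(4*(x + 4)) = 80] LHS = 5·(…); ÷5 both sides ⇒ div: 4*(x + 4) = 16.
Step 3. [4*(x + 4) = 16] 4·(inner) — divide through by 4 ⇒ div: x + 4 = 4.
Step 4. [x + 4 = 4] 4 comes off first (subtract 4) ⇒ sub: x = 0.

Answer: x ∈ {0}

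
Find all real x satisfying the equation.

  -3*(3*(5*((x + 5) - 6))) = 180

Step 1. [-3*(3*(5*((x + 5) - 6))) = 180] -3 out front; divide by -3, so div: 3*(5*((x + 5) - 6)) = -60.
Step 2. [3*(5*((x + 5) - 6)) = -60] 3 out front; divide by 3 ⇒ div: 5*((x + 5) - 6) = -20.
Step 3. [5*((x + 5) - 6) = -20] 5·(inner) — divide through by 5, so div: (x + 5) - 6 = -4.
Step 4. [(x + 5) - 6 = -4] peel the -6: add 6 from each side, so sub: x + 5 = 2.
Step 5. [x + 5 = 2] subtract 5: x sits inside (… + 5), so sub: x = -3.

Answer: x ∈ {-3}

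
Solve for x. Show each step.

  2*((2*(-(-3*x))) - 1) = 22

Step 1. [2*((2*(-(-3*x))) - 1) = 22] divide by the outer 2, so div: (2*(-(-3*x))) - 1 = 11.
Step 2. [(2*(-(-3*x))) - 1 = 11] 1 comes off first (add 1). So sub: 2*(-(-3*x)) = 12.
Step 3. [2*(-(-3*x)) = 12] divide by the outer 2, so div: -(-3*x) = 6.
Step 4. [-(-3*x) = 6] LHS negated; negate both sides, so neg: -3*x = -6.
Step 5. [-3*x = -6] -3·(inner) — divide through by -3. So div: x = 2.

Answer: x ∈ {2}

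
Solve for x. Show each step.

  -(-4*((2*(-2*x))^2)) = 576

Step 1. [-(-4*((2*(-2*x))^2)) = 576] flip signs both sides. So neg: -4*((2*(-2*x))^2) = -576.
Step 2. [-4*((2*(-2*x))^2) = -576] LHS = -4·(…); ÷-4 both sides, so div: (2*(-2*x))^2 = 144.
Step 3. [(2*(-2*x))^2 = 144] 144 ≥ 0, LHS is (·)² — take ±√. So sqrt: 2*(-2*x) = 12 or -12.
Step 4. [2*(-2*x) = 12 or -12] LHS = 2·(…); ÷2 both sides, so div: -2*x = 6 or -6.
Step 5. [-2*x = 6 or -6] leading coefficient -2: divide by -2. So div: x = -3 or 3.

Answer: x ∈ {-3, 3}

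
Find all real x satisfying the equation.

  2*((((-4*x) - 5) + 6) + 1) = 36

Step 1. [2*((((-4*x) - 5) + 6) + 1) = 36] divide by the outer 2, so div: (((-4*x) - 5) + 6) + 1 = 18.
Step 2. [(((-4*x) - 5) + 6) + 1 = 18] peel the +1: subtract 1 from each side. So sub: ((-4*x) - 5) + 6 = 17.
Step 3. [((-4*x) - 5) + 6 = 17] 6 comes off first (subtract 6). So sub: (-4*x) - 5 = 11.
Step 4. [(-4*x) - 5 = 11] 5 comes off first (add 5) ⇒ sub: -4*x = 16.
Step 5. [-4*x = 16] leading coefficient -4: divide by -4 ⇒ div: x = -4.

Answer: x ∈ {-4}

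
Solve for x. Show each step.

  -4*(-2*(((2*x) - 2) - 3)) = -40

Step 1. [-4*(-2*(((2*x) - 2) - 3)) = -40] leading coefficient -4: divide by -4, so div: -2*(((2*x) - 2) - 3) = 10.
Step 2. [-2*(((2*x) - 2) - 3) = 10] -2 out front; divide by -2 ⇒ div: ((2*x) - 2) - 3 = -5.
Step 3. [((2*x) - 2) - 3 = -5] peel the -3: add 3 from each side ⇒ sub: (2*x) - 2 = -2.
Step 4. [(2*x) - 2 = -2] 2 divides every term; factor it out ⇒ factor: x - 1 = -1.
Step 5. [x - 1 = -1] the outer -1 inverts by adding 1 ⇒ sub: x = 0.

Answer: x ∈ {0}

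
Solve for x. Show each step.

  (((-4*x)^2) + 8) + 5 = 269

Step 1. [(((-4*x)^2) + 8) + 5 = 269] +5 is outermost — subtract 5 both sides, so sub: ((-4*x)^2) + 8 = 264.
Step 2. [((-4*x)^2) + 8 = 264] the outer +8 inverts by subtracting 8, so sub: (-4*x)^2 = 256.
Step 3. [(-4*x)^2 = 256] √ both sides: 256 ≥ 0 gives two branches ⇒ sqrt: -4*x = 16 or -16.
Step 4. [-4*x = 16 or -16] LHS = -4·(…); ÷-4 both sides, so div: x = -4 or 4.

Answer: x ∈ {-4, 4}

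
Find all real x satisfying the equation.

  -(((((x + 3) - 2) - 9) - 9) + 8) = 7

Step 1. [-(((((x + 3) - 2) - 9) - 9) + 8) = 7] LHS negated; negate both sides ⇒ neg: ((((x + 3) - 2) - 9) - 9) + 8 = -7.
Step 2. [((((x + 3) - 2) - 9) - 9) + 8 = -7] peel the +8: subtract 8 from each side. So sub: (((x + 3) - 2) - 9) - 9 = -15.
Step 3. [(((x + 3) - 2) - 9) - 9 = -15] add 9: x sits inside (… - 9), so sub: ((x + 3) - 2) - 9 = -6.
Step 4. [((x + 3) - 2) - 9 = -6] 9 comes off first (add 9) ⇒ sub: (x + 3) - 2 = 3.
Step 5. [(x + 3) - 2 = 3] -2 is outermost — add 2 both sides. So sub: x + 3 = 5.
Step 6. [x + 3 = 5] +3 is outermost — subtract 3 both sides. So sub: x = 2.

Answer: x ∈ {2}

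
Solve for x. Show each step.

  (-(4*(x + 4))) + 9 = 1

Step 1. [(-(4*(x + 4))) + 9 = 1] 9 comes off first (subtract 9) ⇒ sub: -(4*(x + 4)) = -8.
Step 2. [-(4*(x + 4)) = -8] flip signs both sides ⇒ neg: 4*(x + 4) = 8.
Step 3. [4*(x + 4) = 8] LHS = 4·(…); ÷4 both sides ⇒ div: x + 4 = 2.
Step 4. [x + 4 = 2] 4 comes off first (subtract 4), so sub: x = -2.

Answer: x ∈ {-2}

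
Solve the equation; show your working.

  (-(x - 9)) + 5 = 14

Step 1. [(-(x - 9)) + 5 = 14] the outer +5 inverts by subtracting 5, so sub: -(x - 9) = 9.
Step 2. [-(x - 9) = 9] flip signs both sides. So neg: x - 9 = -9.
Step 3. [x - 9 = -9] the outer -9 inverts by adding 9 ⇒ sub: x = 0.

Answer: x ∈ {0}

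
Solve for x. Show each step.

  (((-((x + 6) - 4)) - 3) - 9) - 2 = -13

Step 1. [(((-((x + 6) - 4)) - 3) - 9) - 2 = -13] the outer -2 inverts by adding 2. So sub: ((-((x + 6) - 4)) - 3) - 9 = -11.
Step 2. [((-((x + 6) - 4)) - 3) - 9 = -11] add 9: x sits inside (… - 9) ⇒ sub: (-((x + 6) - 4)) - 3 = -2.
Step 3. [(-((x + 6) - 4)) - 3 = -2] the outer -3 inverts by adding 3, so sub: -((x + 6) - 4) = 1.
Step 4. [-((x + 6) - 4) = 1] flip signs both sides. So neg: (x + 6) - 4 = -1.
Step 5. [(x + 6) - 4 = -1] add 4: x sits inside (… - 4). So sub: x + 6 = 3.
Step 6. [x + 6 = 3] 6 comes off first (subtract 6) ⇒ sub: x = -3.

Answer: x ∈ {-3}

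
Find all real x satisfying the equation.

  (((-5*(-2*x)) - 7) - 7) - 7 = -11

Step 1. [(((-5*(-2*x)) - 7) - 7) - 7 = -11] -7 is outermost — add 7 both sides. So sub: ((-5*(-2*x)) - 7) - 7 = -4.
Step 2. [((-5*(-2*x)) - 7) - 7 = -4] add 7: x sits inside (… - 7) ⇒ sub: (-5*(-2*x)) - 7 = 3.
Step 3. [(-5*(-2*x)) - 7 = 3] peel the -7: add 7 from each side, so sub: -5*(-2*x) = 10.
Step 4. [-5*(-2*x) = 10] leading coefficient -5: divide by -5. So div: -2*x = -2.
Step 5. [-2*x = -2] divide by the outer -2. So div: x = 1.

Answer: x ∈ {1}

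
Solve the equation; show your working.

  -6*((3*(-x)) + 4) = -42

Step 1. [-6*((3*(-x)) + 4) = -42] leading coefficient -6: divide by -6, so div: (3*(-x)) + 4 = 7.
Step 2. [(3*(-x)) + 4 = 7] the outer +4 inverts by subtracting 4, so sub: 3*(-x) = 3.
Step 3. [3*(-x) = 3] leading coefficient 3: divide by 3 ⇒ div: -x = 1.
Step 4. [-x = 1] flip signs both sides, so neg: x = -1.

Answer: x ∈ {-1}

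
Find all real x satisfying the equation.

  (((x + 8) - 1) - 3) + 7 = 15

Step 1. [(((x + 8) - 1) - 3) + 7 = 15] the outer +7 inverts by subtracting 7, so sub: ((x + 8) - 1) - 3 = 8.
Step 2. [((x + 8) - 1) - 3 = 8] 3 comes off first (add 3). So sub: (x + 8) - 1 = 11.
Step 3. [(x + 8) - 1 = 11] add 1: x sits inside (… - 1) ⇒ sub: x + 8 = 12.
Step 4. [x + 8 = 12] 8 comes off first (subtract 8) ⇒ sub: x = 4.

Answer: x ∈ {4}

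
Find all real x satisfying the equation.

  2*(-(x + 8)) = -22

Step 1. [2*(-(x + 8)) = -22] 2 out front; divide by 2, so div: -(x + 8) = -11.
Step 2. [-(x + 8) = -11] leading − — multiply by −1, so neg: x + 8 = 11.
Step 3. [x + 8 = 11] the outer +8 inverts by subtracting 8 ⇒ sub: x = 3.

Answer: x ∈ {3}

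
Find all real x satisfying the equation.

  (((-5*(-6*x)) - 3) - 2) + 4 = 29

Step 1. [(((-5*(-6*x)) - 3) - 2) + 4 = 29] peel the +4: subtract 4 from each side. So sub: ((-5*(-6*x)) - 3) - 2 = 25.
Step 2. [((-5*(-6*x)) - 3) - 2 = 25] peel the -2: add 2 from each side, so sub: (-5*(-6*x)) - 3 = 27.
Step 3. [(-5*(-6*x)) - 3 = 27] add 3: x sits inside (… - 3), so sub: -5*(-6*x) = 30.
Step 4. [-5*(-6*x) = 30] LHS = -5·(…); ÷-5 both sides. So div: -6*x = -6.
Step 5. [-6*x = -6] leading coefficient -6: divide by -6 ⇒ div: x = 1.

Answer: x ∈ {1}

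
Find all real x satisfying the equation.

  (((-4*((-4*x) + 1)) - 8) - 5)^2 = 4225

Step 1. [(((-4*((-4*x) + 1)) - 8) - 5)^2 = 4225] LHS squared, RHS 4225 ≥ 0: apply √ (±), so sqrt: ((-4*((-4*x) + 1)) - 8) - 5 = 65 or -65.
Step 2. [((-4*((-4*x) + 1)) - 8) - 5 = 65 or -65] peel the -5: add 5 from each side ⇒ sub: (-4*((-4*x) + 1)) - 8 = 70 or -60.
Step 3. [(-4*((-4*x) + 1)) - 8 = 70 or -60] -8 is outermost — add 8 both sides, so sub: -4*((-4*x) + 1) = 78 or -52.
Step 4. [-4*((-4*x) + 1) = 78 or -52] LHS = -4·(…); ÷-4 both sides. So div: (-4*x) + 1 = -39/2 or 13.
Step 5. [(-4*x) + 1 = -39/2 or 13] peel the +1: subtract 1 from each side, so sub: -4*x = -41/2 or 12.
Step 6. [-4*x = -41/2 or 12] -4 out front; divide by -4, so div: x = 41/8 or -3.

Answer: x ∈ {-3, 41/8}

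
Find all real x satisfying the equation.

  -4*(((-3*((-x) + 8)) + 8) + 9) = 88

Step 1. [-4*(((-3*((-x) + 8)) + 8) + 9) = 88] LHS = -4·(…); ÷-4 both sides. So div: ((-3*((-x) + 8)) + 8) + 9 = -22.
Step 2. [((-3*((-x) + 8)) + 8) + 9 = -22] the outer +9 inverts by subtracting 9. So sub: (-3*((-x) + 8)) + 8 = -31.
Step 3. [(-3*((-x) + 8)) + 8 = -31] +8 is outermost — subtract 8 both sides, so sub: -3*((-x) + 8) = -39.
Step 4. [-3*((-x) + 8) = -39] leading coefficient -3: divide by -3. So div: (-x) + 8 = 13.
Step 5. [(-x) + 8 = 13] 8 comes off first (subtract 8), so sub: -x = 5.
Step 6. [-x = 5] LHS negated; negate both sides. So neg: x = -5.

Answer: x ∈ {-5}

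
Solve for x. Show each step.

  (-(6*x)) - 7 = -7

Step 1. [(-(6*x)) - 7 = -7] add 7: x sits inside (… - 7). So sub: -(6*x) = 0.
Step 2. [-(6*x) = 0] flip signs both sides ⇒ neg: 6*x = 0.
Step 3. [6*x = 0] divide by the outer 6, so div: x = 0.

Answer: x ∈ {0}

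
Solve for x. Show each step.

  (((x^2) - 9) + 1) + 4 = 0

Step 1. [(((x^2) - 9) + 1) + 4 = 0] 4 comes off first (subtract 4), so sub: ((x^2) - 9) + 1 = -4.
Step 2. [((x^2) - 9) + 1 = -4] the outer +1 inverts by subtracting 1. So sub: (x^2) - 9 = -5.
Step 3. [(x^2) - 9 = -5] -9 is outermost — add 9 both sides. So sub: x^2 = 4.
Step 4. [x^2 = 4] √ both sides: 4 ≥ 0 gives two branches ⇒ sqrt: x = 2 or -2.

Answer: x ∈ {-2, 2}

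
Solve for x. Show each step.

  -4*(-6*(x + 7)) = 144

Step 1. [-4*(-6*(x + 7)) = 144] divide by the outer -4 ⇒ div: -6*(x + 7) = -36.
Step 2. [-6*(x + 7) = -36] LHS = -6·(…); ÷-6 both sides, so div: x + 7 = 6.
Step 3. [x + 7 = 6] peel the +7: subtract 7 from each side. So sub: x = -1.

Answer: x ∈ {-1}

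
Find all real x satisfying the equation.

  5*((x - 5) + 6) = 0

Step 1. [5*((x - 5) + 6) = 0] 5 out front; divide by 5, so div: (x - 5) + 6 = 0.
Step 2. [(x - 5) + 6 = 0] subtract 6: x sits inside (… + 6) ⇒ sub: x - 5 = -6.
Step 3. [x - 5 = -6] the outer -5 inverts by adding 5. So sub: x = -1.

Answer: x ∈ {-1}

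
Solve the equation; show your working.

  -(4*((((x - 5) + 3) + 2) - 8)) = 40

Step 1. [-(4*((((x - 5) + 3) + 2) - 8)) = 40] LHS negated; negate both sides. So neg: 4*((((x - 5) + 3) + 2) - 8) = -40.
Step 2. [4*((((x - 5) + 3) + 2) - 8) = -40] 4·(inner) — divide through by 4. So div: (((x - 5) + 3) + 2) - 8 = -10.
Step 3. [(((x - 5) + 3) + 2) - 8 = -10] add 8: x sits inside (… - 8), so sub: ((x - 5) + 3) + 2 = -2.
Step 4. [((x - 5) + 3) + 2 = -2] 2 comes off first (subtract 2) ⇒ sub: (x - 5) + 3 = -4.
Step 5. [(x - 5) + 3 = -4] +3 is outermost — subtract 3 both sides. So sub: x - 5 = -7.
Step 6. [x - 5 = -7] -5 is outermost — add 5 both sides. So sub: x = -2.

Answer: x ∈ {-2}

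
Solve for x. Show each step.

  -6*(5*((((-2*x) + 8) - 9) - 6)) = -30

Step 1. [-6*(5*((((-2*x) + 8) - 9) - 6)) = -30] -6 out front; divide by -6 ⇒ div: 5*((((-2*x) + 8) - 9) - 6) = 5.
Step 2. [5*((((-2*x) + 8) - 9) - 6) = 5] leading coefficient 5: divide by 5. So div: (((-2*x) + 8) - 9) - 6 = 1.
Step 3. [(((-2*x) + 8) - 9) - 6 = 1] the outer -6 inverts by adding 6, so sub: ((-2*x) + 8) - 9 = 7.
Step 4. [((-2*x) + 8) - 9 = 7] add 9: x sits inside (… - 9), so sub: (-2*x) + 8 = 16.
Step 5. [(-2*x) + 8 = 16] -2 divides every term; factor it out ⇒ factor: x - 4 = -8.
Step 6. [x - 4 = -8] add 4: x sits inside (… - 4). So sub: x = -4.

Answer: x ∈ {-4}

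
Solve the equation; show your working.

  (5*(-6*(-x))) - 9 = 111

Step 1. [(5*(-6*(-x))) - 9 = 111] add 9: x sits inside (… - 9). So sub: 5*(-6*(-x)) = 120.
Step 2. [5*(-6*(-x)) = 120] leading coefficient 5: divide by 5 ⇒ div: -6*(-x) = 24.
Step 3. [-6*(-x) = 24] leading coefficient -6: divide by -6. So div: -x = -4.
Step 4. [-x = -4] flip signs both sides. So neg: x = 4.

Answer: x ∈ {4}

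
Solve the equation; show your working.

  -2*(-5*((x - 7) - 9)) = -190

Step 1. [-2*(-5*((x - 7) - 9)) = -190] leading coefficient -2: divide by -2. So div: -5*((x - 7) - 9) = 95.
Step 2. [-5*((x - 7) - 9) = 95] divide by the outer -5, so div: (x - 7) - 9 = -19.
Step 3. [(x - 7) - 9 = -19] add 9: x sits inside (… - 9), so sub: x - 7 = -10.
Step 4. [x - 7 = -10] peel the -7: add 7 from each side, so sub: x = -3.

Answer: x ∈ {-3}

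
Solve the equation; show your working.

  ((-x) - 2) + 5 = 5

Step 1. [((-x) - 2) + 5 = 5] 5 comes off first (subtract 5), so sub: (-x) - 2 = 0.
Step 2. [(-x) - 2 = 0] -2 is outermost — add 2 both sides, so sub: -x = 2.
Step 3. [-x = 2] LHS negated; negate both sides, so neg: x = -2.

Answer: x ∈ {-2}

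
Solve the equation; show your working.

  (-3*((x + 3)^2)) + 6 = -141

Step 1. [(-3*((x + 3)^2)) + 6 = -141] subtract 6: x sits inside (… + 6), so sub: -3*((x + 3)^2) = -147.
Step 2. [-3*((x + 3)^2) = -147] -3 out front; divide by -3 ⇒ div: (x + 3)^2 = 49.
Step 3. [(x + 3)^2 = 49] 49 ≥ 0, LHS is (·)² — take ±√. So sqrt: x + 3 = 7 or -7.
Step 4. [x + 3 = 7 or -7] +3 is outermost — subtract 3 both sides. So sub: x = 4 or -10.

Answer: x ∈ {-10, 4}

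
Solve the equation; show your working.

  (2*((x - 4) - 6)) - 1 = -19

Step 1. [(2*((x - 4) - 6)) - 1 = -19] -1 is outermost — add 1 both sides ⇒ sub: 2*((x - 4) - 6) = -18.
Step 2. [2*((x - 4) - 6) = -18] LHS = 2·(…); ÷2 both sides ⇒ div: (x - 4) - 6 = -9.
Step 3. [(x - 4) - 6 = -9] 6 comes off first (add 6), so sub: x - 4 = -3.
Step 4. [x - 4 = -3] add 4: x sits inside (… - 4), so sub: x = 1.

Answer: x ∈ {1}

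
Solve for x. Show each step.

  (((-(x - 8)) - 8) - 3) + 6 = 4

Step 1. [(((-(x - 8)) - 8) - 3) + 6 = 4] peel the +6: subtract 6 from each side. So sub: ((-(x - 8)) - 8) - 3 = -2.
Step 2. [((-(x - 8)) - 8) - 3 = -2] add 3: x sits inside (… - 3) ⇒ sub: (-(x - 8)) - 8 = 1.
Step 3. [(-(x - 8)) - 8 = 1] add 8: x sits inside (… - 8) ⇒ sub: -(x - 8) = 9.
Step 4. [-(x - 8) = 9] flip signs both sides, so neg: x - 8 = -9.
Step 5. [x - 8 = -9] 8 comes off first (add 8), so sub: x = -1.

Answer: x ∈ {-1}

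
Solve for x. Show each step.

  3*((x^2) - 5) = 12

Step 1. [3*((x^2) - 5) = 12] LHS = 3·(…); ÷3 both sides ⇒ div: (x^2) - 5 = 4.
Step 2. [(x^2) - 5 = 4] 5 comes off first (add 5), so sub: x^2 = 9.
Step 3. [x^2 = 9] LHS squared, RHS 9 ≥ 0: apply √ (±), so sqrt: x = 3 or -3.

Answer: x ∈ {-3, 3}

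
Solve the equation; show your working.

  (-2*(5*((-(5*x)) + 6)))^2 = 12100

Step 1. [(-2*(5*((-(5*x)) + 6)))^2 = 12100] √ both sides: 12100 ≥ 0 gives two branches ⇒ sqrt: -2*(5*((-(5*x)) + 6)) = 110 or -110.
Step 2. [-2*(5*((-(5*x)) + 6)) = 110 or -110] LHS = -2·(…); ÷-2 both sides, so div: 5*((-(5*x)) + 6) = -55 or 55.
Step 3. [5*((-(5*x)) + 6) = -55 or 55] LHS = 5·(…); ÷5 both sides. So div: (-(5*x)) + 6 = -11 or 11.
Step 4. [(-(5*x)) + 6 = -11 or 11] peel the +6: subtract 6 from each side. So sub: -(5*x) = -17 or 5.
Step 5. [-(5*x) = -17 or 5] LHS negated; negate both sides ⇒ neg: 5*x = 17 or -5.
Step 6. [5*x = 17 or -5] 5 out front; divide by 5, so div: x = 17/5 or -1.

Answer: x ∈ {-1, 17/5}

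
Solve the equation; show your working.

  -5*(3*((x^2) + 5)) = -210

Step 1. [-5*(3*((x^2) + 5)) = -210] divide by the outer -5, so div: 3*((x^2) + 5) = 42.
Step 2. [3*((x^2) + 5) = 42] 3·(inner) — divide through by 3 ⇒ div: (x^2) + 5 = 14.
Step 3. [(x^2) + 5 = 14] 5 comes off first (subtract 5) ⇒ sub: x^2 = 9.
Step 4. [x^2 = 9] LHS squared, RHS 9 ≥ 0: apply √ (±), so sqrt: x = 3 or -3.

Answer: x ∈ {-3, 3}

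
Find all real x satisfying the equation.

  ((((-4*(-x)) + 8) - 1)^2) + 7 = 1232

Step 1. [((((-4*(-x)) + 8) - 1)^2) + 7 = 1232] peel the +7: subtract 7 from each side. So sub: (((-4*(-x)) + 8) - 1)^2 = 1225.
Step 2. [(((-4*(-x)) + 8) - 1)^2 = 1225] √ both sides: 1225 ≥ 0 gives two branches, so sqrt: ((-4*(-x)) + 8) - 1 = 35 or -35.
Step 3. [((-4*(-x)) + 8) - 1 = 35 or -35] peel the -1: add 1 from each side. So sub: (-4*(-x)) + 8 = 36 or -34.
Step 4. [(-4*(-x)) + 8 = 36 or -34] the outer +8 inverts by subtracting 8. So sub: -4*(-x) = 28 or -42.
Step 5. [-4*(-x) = 28 or -42] -4·(inner) — divide through by -4. So div: -x = -7 or 21/2.
Step 6. [-x = -7 or 21/2] LHS negated; negate both sides, so neg: x = 7 or -21/2.

Answer: x ∈ {-21/2, 7}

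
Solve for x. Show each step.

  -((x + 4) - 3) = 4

Step 1. [-((x + 4) - 3) = 4] LHS negated; negate both sides. So neg: (x + 4) - 3 = -4.
Step 2. [(x + 4) - 3 = -4] peel the -3: add 3 from each side. So sub: x + 4 = -1.
Step 3. [x + 4 = -1] subtract 4: x sits inside (… + 4) ⇒ sub: x = -5.

Answer: x ∈ {-5}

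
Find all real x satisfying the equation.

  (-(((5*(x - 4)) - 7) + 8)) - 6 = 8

Step 1. [(-(((5*(x - 4)) - 7) + 8)) - 6 = 8] -6 is outermost — add 6 both sides ⇒ sub: -(((5*(x - 4)) - 7) + 8) = 14.
Step 2. [-(((5*(x - 4)) - 7) + 8) = 14] leading − — multiply by −1. So neg: ((5*(x - 4)) - 7) + 8 = -14.
Step 3. [((5*(x - 4)) - 7) + 8 = -14] peel the +8: subtract 8 from each side ⇒ sub: (5*(x - 4)) - 7 = -22.
Step 4. [(5*(x - 4)) - 7 = -22] add 7: x sits inside (… - 7) ⇒ sub: 5*(x - 4) = -15.
Step 5. [5*(x - 4) = -15] LHS = 5·(…); ÷5 both sides ⇒ div: x - 4 = -3.
Step 6. [x - 4 = -3] add 4: x sits inside (… - 4), so sub: x = 1.

Answer: x ∈ {1}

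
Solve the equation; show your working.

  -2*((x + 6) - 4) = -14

Step 1. [-2*((x + 6) - 4) = -14] divide by the outer -2, so div: (x + 6) - 4 = 7.
Step 2. [(x + 6) - 4 = 7] add 4: x sits inside (… - 4). So sub: x + 6 = 11.
Step 3. [x + 6 = 11] subtract 6: x sits inside (… + 6) ⇒ sub: x = 5.

Answer: x ∈ {5}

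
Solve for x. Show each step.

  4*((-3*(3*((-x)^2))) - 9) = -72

Step 1. [4*((-3*(3*((-x)^2))) - 9) = -72] 4·(inner) — divide through by 4. So div: (-3*(3*((-x)^2))) - 9 = -18.
Step 2. [(-3*(3*((-x)^2))) - 9 = -18] -9 is outermost — add 9 both sides, so sub: -3*(3*((-x)^2)) = -9.
Step 3. [-3*(3*((-x)^2)) = -9] -3·(inner) — divide through by -3, so div: 3*((-x)^2) = 3.
Step 4. [3*((-x)^2) = 3] leading coefficient 3: divide by 3 ⇒ div: (-x)^2 = 1.
Step 5. [(-x)^2 = 1] LHS squared, RHS 1 ≥ 0: apply √ (±), so sqrt: -x = 1 or -1.
Step 6. [-x = 1 or -1] flip signs both sides. So neg: x = -1 or 1.

Answer: x ∈ {-1, 1}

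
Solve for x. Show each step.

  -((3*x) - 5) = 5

Step 1. [-((3*x) - 5) = 5] leading − — multiply by −1, so neg: (3*x) - 5 = -5.
Step 2. [(3*x) - 5 = -5] add 5: x sits inside (… - 5). So sub: 3*x = 0.
Step 3. [3*x = 0] 3 out front; divide by 3, so div: x = 0.

Answer: x ∈ {0}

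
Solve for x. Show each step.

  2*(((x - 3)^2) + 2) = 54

Step 1. [2*(((x - 3)^2) + 2) = 54] 2·(inner) — divide through by 2, so div: ((x - 3)^2) + 2 = 27.
Step 2. [((x - 3)^2) + 2 = 27] +2 is outermost — subtract 2 both sides, so sub: (x - 3)^2 = 25.
Step 3. [(x - 3)^2 = 25] √ both sides: 25 ≥ 0 gives two branches ⇒ sqrt: x - 3 = 5 or -5.
Step 4. [x - 3 = 5 or -5] the outer -3 inverts by adding 3, so sub: x = 8 or -2.

Answer: x ∈ {-2, 8}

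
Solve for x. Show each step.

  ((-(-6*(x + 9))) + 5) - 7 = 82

Step 1. [((-(-6*(x + 9))) + 5) - 7 = 82] the outer -7 inverts by adding 7 ⇒ sub: (-(-6*(x + 9))) + 5 = 89.
Step 2. [(-(-6*(x + 9))) + 5 = 89] subtract 5: x sits inside (… + 5), so sub: -(-6*(x + 9)) = 84.
Step 3. [-(-6*(x + 9)) = 84] leading − — multiply by −1 ⇒ neg: -6*(x + 9) = -84.
Step 4. [-6*(x + 9) = -84] divide by the outer -6, so div: x + 9 = 14.
Step 5. [x + 9 = 14] the outer +9 inverts by subtracting 9, so sub: x = 5.

Answer: x ∈ {5}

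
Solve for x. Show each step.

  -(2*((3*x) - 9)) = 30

Step 1. [-(2*((3*x) - 9)) = 30] LHS negated; negate both sides ⇒ neg: 2*((3*x) - 9) = -30.
Step 2. [2*((3*x) - 9) = -30] leading coefficient 2: divide by 2, so div: (3*x) - 9 = -15.
Step 3. [(3*x) - 9 = -15] add 9: x sits inside (… - 9), so sub: 3*x = -6.
Step 4. [3*x = -6] leading coefficient 3: divide by 3. So div: x = -2.

Answer: x ∈ {-2}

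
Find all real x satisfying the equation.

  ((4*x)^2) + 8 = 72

Step 1. [((4*x)^2) + 8 = 72] subtract 8: x sits inside (… + 8). So sub: (4*x)^2 = 64.
Step 2. [(4*x)^2 = 64] 64 ≥ 0, LHS is (·)² — take ±√. So sqrt: 4*x = 8 or -8.
Step 3. [4*x = 8 or -8] LHS = 4·(…); ÷4 both sides ⇒ div: x = 2 or -2.

Answer: x ∈ {-2, 2}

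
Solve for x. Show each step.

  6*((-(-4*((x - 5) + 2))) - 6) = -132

Step 1. [6*((-(-4*((x - 5) + 2))) - 6) = -132] LHS = 6·(…); ÷6 both sides. So div: (-(-4*((x - 5) + 2))) - 6 = -22.
Step 2. [(-(-4*((x - 5) + 2))) - 6 = -22] the outer -6 inverts by adding 6. So sub: -(-4*((x - 5) + 2)) = -16.
Step 3. [-(-4*((x - 5) + 2)) = -16] LHS negated; negate both sides, so neg: -4*((x - 5) + 2) = 16.
Step 4. [-4*((x - 5) + 2) = 16] divide by the outer -4, so div: (x - 5) + 2 = -4.
Step 5. [(x - 5) + 2 = -4] peel the +2: subtract 2 from each side, so sub: x - 5 = -6.
Step 6. [x - 5 = -6] the outer -5 inverts by adding 5 ⇒ sub: x = -1.

Answer: x ∈ {-1}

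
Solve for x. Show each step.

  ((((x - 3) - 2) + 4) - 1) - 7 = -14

Step 1. [((((x - 3) - 2) + 4) - 1) - 7 = -14] the outer -7 inverts by adding 7 ⇒ sub: (((x - 3) - 2) + 4) - 1 = -7.
Step 2. [(((x - 3) - 2) + 4) - 1 = -7] the outer -1 inverts by adding 1. So sub: ((x - 3) - 2) + 4 = -6.
Step 3. [((x - 3) - 2) + 4 = -6] peel the +4: subtract 4 from each side, so sub: (x - 3) - 2 = -10.
Step 4. [(x - 3) - 2 = -10] the outer -2 inverts by adding 2, so sub: x - 3 = -8.
Step 5. [x - 3 = -8] -3 is outermost — add 3 both sides ⇒ sub: x = -5.

Answer: x ∈ {-5}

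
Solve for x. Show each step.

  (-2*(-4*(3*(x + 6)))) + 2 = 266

Step 1. [(-2*(-4*(3*(x + 6)))) + 2 = 266] peel the +2: subtract 2 from each side ⇒ sub: -2*(-4*(3*(x + 6))) = 264.
Step 2. [-2*(-4*(3*(x + 6))) = 264] leading coefficient -2: divide by -2, so div: -4*(3*(x + 6)) = -132.
Step 3. [-4*(3*(x + 6)) = -132] leading coefficient -4: divide by -4 ⇒ div: 3*(x + 6) = 33.
Step 4. [3*(x + 6) = 33] leading coefficient 3: divide by 3, so div: x + 6 = 11.
Step 5. [x + 6 = 11] subtract 6: x sits inside (… + 6). So sub: x = 5.

Answer: x ∈ {5}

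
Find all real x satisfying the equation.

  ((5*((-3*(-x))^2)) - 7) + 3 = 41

Step 1. [((5*((-3*(-x))^2)) - 7) + 3 = 41] +3 is outermost — subtract 3 both sides. So sub: (5*((-3*(-x))^2)) - 7 = 38.
Step 2. [(5*((-3*(-x))^2)) - 7 = 38] -7 is outermost — add 7 both sides, so sub: 5*((-3*(-x))^2) = 45.
Step 3. [5*((-3*(-x))^2) = 45] LHS = 5·(…); ÷5 both sides. So div: (-3*(-x))^2 = 9.
Step 4. [(-3*(-x))^2 = 9] √ both sides: 9 ≥ 0 gives two branches. So sqrt: -3*(-x) = 3 or -3.
Step 5. [-3*(-x) = 3 or -3] LHS = -3·(…); ÷-3 both sides. So div: -x = -1 or 1.
Step 6. [-x = -1 or 1] flip signs both sides ⇒ neg: x = 1 or -1.

Answer: x ∈ {-1, 1}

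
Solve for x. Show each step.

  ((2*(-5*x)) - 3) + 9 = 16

Step 1. [((2*(-5*x)) - 3) + 9 = 16] 9 comes off first (subtract 9). So sub: (2*(-5*x)) - 3 = 7.
Step 2. [(2*(-5*x)) - 3 = 7] add 3: x sits inside (… - 3) ⇒ sub: 2*(-5*x) = 10.
Step 3. [2*(-5*x) = 10] leading coefficient 2: divide by 2. So div: -5*x = 5.
Step 4. [-5*x = 5] -5·(inner) — divide through by -5 ⇒ div: x = -1.

Answer: x ∈ {-1}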